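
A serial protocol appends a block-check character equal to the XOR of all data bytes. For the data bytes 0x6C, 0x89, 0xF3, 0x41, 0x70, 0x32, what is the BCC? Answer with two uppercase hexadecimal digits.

15

XOR the bytes together:
  start with 0x6C
  0x6C ⊕ 0x89 = 0xE5
  0xE5 ⊕ 0xF3 = 0x16
  0x16 ⊕ 0x41 = 0x57
  0x57 ⊕ 0x70 = 0x27
  0x27 ⊕ 0x32 = 0x15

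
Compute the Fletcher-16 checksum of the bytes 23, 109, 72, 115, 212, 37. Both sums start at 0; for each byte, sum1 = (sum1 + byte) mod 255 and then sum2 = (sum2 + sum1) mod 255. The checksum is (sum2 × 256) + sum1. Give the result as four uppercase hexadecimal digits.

Running sums (mod 255):
  after byte 0 (23): sum1=23, sum2=23
  after byte 1 (109): sum1=132, sum2=155
  after byte 2 (72): sum1=204, sum2=104
  after byte 3 (115): sum1=64, sum2=168
  after byte 4 (212): sum1=21, sum2=189
  after byte 5 (37): sum1=58, sum2=247
Checksum = sum2·256 + sum1 = 247·256 + 58 = 63290 = 0xF73A.

F73A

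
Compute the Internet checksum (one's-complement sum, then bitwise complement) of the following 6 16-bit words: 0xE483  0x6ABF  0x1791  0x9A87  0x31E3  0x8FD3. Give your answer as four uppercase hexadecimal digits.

One's-complement addition (fold any carry out of bit 15 back into bit 0):
  0xE483 + 0x6ABF = 0x14F42 → wrap carry → 0x4F43
  0x4F43 + 0x1791 = 0x066D4
  0x66D4 + 0x9A87 = 0x1015B → wrap carry → 0x015C
  0x015C + 0x31E3 = 0x0333F
  0x333F + 0x8FD3 = 0x0C312
One's-complement sum = 0xC312.
Checksum = ~0xC312 & 0xFFFF = 0x3CED.

3CED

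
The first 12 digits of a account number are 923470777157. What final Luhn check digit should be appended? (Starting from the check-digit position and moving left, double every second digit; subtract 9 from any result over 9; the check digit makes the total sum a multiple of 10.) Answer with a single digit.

8

Partial digits right→left: 7 5 1 7 7 7 0 7 4 3 2 9
Double every second digit counting from the check-digit position (so the 1st, 3rd, 5th, ... of the partial from the right).
  doubled (with −9 where >9): 5 2 5 0 8 4 → sum 24
  kept as-is: 5 7 7 7 3 9 → sum 38
Total = 24 + 38 = 62.
Check digit = (10 − (62 mod 10)) mod 10 = 8.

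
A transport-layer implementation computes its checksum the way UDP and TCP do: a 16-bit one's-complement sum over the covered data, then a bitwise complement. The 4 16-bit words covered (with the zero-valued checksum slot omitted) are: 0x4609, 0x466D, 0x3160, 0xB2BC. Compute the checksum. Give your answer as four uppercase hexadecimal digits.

8F6C

One's-complement addition (fold any carry out of bit 15 back into bit 0):
  0x4609 + 0x466D = 0x08C76
  0x8C76 + 0x3160 = 0x0BDD6
  0xBDD6 + 0xB2BC = 0x17092 → wrap carry → 0x7093
One's-complement sum = 0x7093.
Checksum = ~0x7093 & 0xFFFF = 0x8F6C.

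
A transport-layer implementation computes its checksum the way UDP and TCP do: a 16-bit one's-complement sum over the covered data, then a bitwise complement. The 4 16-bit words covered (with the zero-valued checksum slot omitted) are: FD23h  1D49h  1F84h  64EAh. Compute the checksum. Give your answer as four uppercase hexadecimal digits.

6124

One's-complement addition (fold any carry out of bit 15 back into bit 0):
  0xFD23 + 0x1D49 = 0x11A6C → wrap carry → 0x1A6D
  0x1A6D + 0x1F84 = 0x039F1
  0x39F1 + 0x64EA = 0x09EDB
One's-complement sum = 0x9EDB.
Checksum = ~0x9EDB & 0xFFFF = 0x6124.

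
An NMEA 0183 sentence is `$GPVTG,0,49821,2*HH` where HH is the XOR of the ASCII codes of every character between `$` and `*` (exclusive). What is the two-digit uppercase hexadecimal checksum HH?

4A

XOR the ASCII codes of the payload characters:
  'G' = 0x47 → acc = 0x47
  'P' = 0x50 → acc = 0x17
  'V' = 0x56 → acc = 0x41
  'T' = 0x54 → acc = 0x15
  'G' = 0x47 → acc = 0x52
  ',' = 0x2C → acc = 0x7E
  '0' = 0x30 → acc = 0x4E
  ',' = 0x2C → acc = 0x62
  '4' = 0x34 → acc = 0x56
  '9' = 0x39 → acc = 0x6F
  '8' = 0x38 → acc = 0x57
  '2' = 0x32 → acc = 0x65
  '1' = 0x31 → acc = 0x54
  ',' = 0x2C → acc = 0x78
  '2' = 0x32 → acc = 0x4A
Checksum = 0x4A.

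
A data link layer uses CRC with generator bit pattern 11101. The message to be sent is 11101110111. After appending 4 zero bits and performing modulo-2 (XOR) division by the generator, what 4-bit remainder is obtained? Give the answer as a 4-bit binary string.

0010

Append 4 zeros: 111011101110000. Divide by 11101 (XOR where the leading bit is 1):
  pos 0: 11101 XOR 11101 = 00000
  pos 5: 11011 XOR 11101 = 00110
  pos 7: 11010 XOR 11101 = 00111
  pos 9: 11100 XOR 11101 = 00001
Remainder (last 4 bits) = 0010. This is the CRC / FCS.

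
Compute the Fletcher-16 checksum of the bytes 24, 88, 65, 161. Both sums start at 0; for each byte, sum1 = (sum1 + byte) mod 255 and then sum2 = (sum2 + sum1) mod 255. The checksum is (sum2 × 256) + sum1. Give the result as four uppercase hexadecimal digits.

Running sums (mod 255):
  after byte 0 (24): sum1=24, sum2=24
  after byte 1 (88): sum1=112, sum2=136
  after byte 2 (65): sum1=177, sum2=58
  after byte 3 (161): sum1=83, sum2=141
Checksum = sum2·256 + sum1 = 141·256 + 83 = 36179 = 0x8D53.

8D53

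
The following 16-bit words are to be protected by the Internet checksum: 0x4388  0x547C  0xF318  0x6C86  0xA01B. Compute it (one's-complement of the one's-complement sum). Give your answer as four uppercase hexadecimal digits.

One's-complement addition (fold any carry out of bit 15 back into bit 0):
  0x4388 + 0x547C = 0x09804
  0x9804 + 0xF318 = 0x18B1C → wrap carry → 0x8B1D
  0x8B1D + 0x6C86 = 0x0F7A3
  0xF7A3 + 0xA01B = 0x197BE → wrap carry → 0x97BF
One's-complement sum = 0x97BF.
Checksum = ~0x97BF & 0xFFFF = 0x6840.

6840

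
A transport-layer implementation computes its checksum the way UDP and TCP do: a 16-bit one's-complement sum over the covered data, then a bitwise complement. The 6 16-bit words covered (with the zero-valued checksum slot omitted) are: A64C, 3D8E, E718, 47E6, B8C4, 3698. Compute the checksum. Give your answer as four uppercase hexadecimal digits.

One's-complement addition (fold any carry out of bit 15 back into bit 0):
  0xA64C + 0x3D8E = 0x0E3DA
  0xE3DA + 0xE718 = 0x1CAF2 → wrap carry → 0xCAF3
  0xCAF3 + 0x47E6 = 0x112D9 → wrap carry → 0x12DA
  0x12DA + 0xB8C4 = 0x0CB9E
  0xCB9E + 0x3698 = 0x10236 → wrap carry → 0x0237
One's-complement sum = 0x0237.
Checksum = ~0x0237 & 0xFFFF = 0xFDC8.

FDC8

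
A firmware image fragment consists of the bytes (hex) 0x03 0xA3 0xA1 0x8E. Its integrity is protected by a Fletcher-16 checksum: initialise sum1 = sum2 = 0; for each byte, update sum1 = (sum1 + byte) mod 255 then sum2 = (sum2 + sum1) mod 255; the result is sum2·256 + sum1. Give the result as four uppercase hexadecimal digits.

C8D6

Running sums (mod 255):
  after byte 0 (0x03): sum1=3, sum2=3
  after byte 1 (0xA3): sum1=166, sum2=169
  after byte 2 (0xA1): sum1=72, sum2=241
  after byte 3 (0x8E): sum1=214, sum2=200
Checksum = sum2·256 + sum1 = 200·256 + 214 = 51414 = 0xC8D6.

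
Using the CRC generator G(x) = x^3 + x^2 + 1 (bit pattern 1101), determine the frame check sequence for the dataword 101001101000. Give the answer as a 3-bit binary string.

Append 3 zeros: 101001101000000. Divide by 1101 (XOR where the leading bit is 1):
  pos 0: 1010 XOR 1101 = 0111
  pos 1: 1110 XOR 1101 = 0011
  pos 3: 1111 XOR 1101 = 0010
  pos 5: 1001 XOR 1101 = 0100
  pos 6: 1000 XOR 1101 = 0101
  pos 7: 1010 XOR 1101 = 0111
  pos 8: 1110 XOR 1101 = 0011
  pos 10: 1100 XOR 1101 = 0001
Remainder (last 3 bits) = 010. This is the CRC / FCS.

010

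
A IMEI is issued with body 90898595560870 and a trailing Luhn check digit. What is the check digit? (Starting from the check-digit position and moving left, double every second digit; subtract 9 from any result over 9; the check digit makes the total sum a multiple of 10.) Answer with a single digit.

Partial digits right→left: 0 7 8 0 6 5 5 9 5 8 9 8 0 9
Double every second digit counting from the check-digit position (so the 1st, 3rd, 5th, ... of the partial from the right).
  doubled (with −9 where >9): 0 7 3 1 1 9 0 → sum 21
  kept as-is: 7 0 5 9 8 8 9 → sum 46
Total = 21 + 46 = 67.
Check digit = (10 − (67 mod 10)) mod 10 = 3.

3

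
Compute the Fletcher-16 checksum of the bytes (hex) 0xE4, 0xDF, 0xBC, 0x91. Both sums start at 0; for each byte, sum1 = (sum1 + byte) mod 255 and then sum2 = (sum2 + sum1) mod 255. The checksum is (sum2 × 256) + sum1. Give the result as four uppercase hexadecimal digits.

3E13

Running sums (mod 255):
  after byte 0 (0xE4): sum1=228, sum2=228
  after byte 1 (0xDF): sum1=196, sum2=169
  after byte 2 (0xBC): sum1=129, sum2=43
  after byte 3 (0x91): sum1=19, sum2=62
Checksum = sum2·256 + sum1 = 62·256 + 19 = 15891 = 0x3E13.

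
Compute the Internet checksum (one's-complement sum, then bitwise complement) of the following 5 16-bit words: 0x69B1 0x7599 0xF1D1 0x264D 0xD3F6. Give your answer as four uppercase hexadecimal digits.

One's-complement addition (fold any carry out of bit 15 back into bit 0):
  0x69B1 + 0x7599 = 0x0DF4A
  0xDF4A + 0xF1D1 = 0x1D11B → wrap carry → 0xD11C
  0xD11C + 0x264D = 0x0F769
  0xF769 + 0xD3F6 = 0x1CB5F → wrap carry → 0xCB60
One's-complement sum = 0xCB60.
Checksum = ~0xCB60 & 0xFFFF = 0x349F.

349F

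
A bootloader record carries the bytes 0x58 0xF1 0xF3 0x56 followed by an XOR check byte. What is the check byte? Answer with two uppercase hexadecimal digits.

0C

XOR the bytes together:
  start with 0x58
  0x58 ⊕ 0xF1 = 0xA9
  0xA9 ⊕ 0xF3 = 0x5A
  0x5A ⊕ 0x56 = 0x0C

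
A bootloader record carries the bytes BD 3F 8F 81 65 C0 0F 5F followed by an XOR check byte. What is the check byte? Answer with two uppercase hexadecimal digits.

79

XOR the bytes together:
  start with 0xBD
  0xBD ⊕ 0x3F = 0x82
  0x82 ⊕ 0x8F = 0x0D
  0x0D ⊕ 0x81 = 0x8C
  0x8C ⊕ 0x65 = 0xE9
  0xE9 ⊕ 0xC0 = 0x29
  0x29 ⊕ 0x0F = 0x26
  0x26 ⊕ 0x5F = 0x79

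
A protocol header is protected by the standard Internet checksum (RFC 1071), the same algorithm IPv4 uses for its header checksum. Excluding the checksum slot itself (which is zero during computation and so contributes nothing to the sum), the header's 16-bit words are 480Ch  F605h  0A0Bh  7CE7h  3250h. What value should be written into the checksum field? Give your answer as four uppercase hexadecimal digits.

One's-complement addition (fold any carry out of bit 15 back into bit 0):
  0x480C + 0xF605 = 0x13E11 → wrap carry → 0x3E12
  0x3E12 + 0x0A0B = 0x0481D
  0x481D + 0x7CE7 = 0x0C504
  0xC504 + 0x3250 = 0x0F754
One's-complement sum = 0xF754.
Checksum = ~0xF754 & 0xFFFF = 0x08AB.

08AB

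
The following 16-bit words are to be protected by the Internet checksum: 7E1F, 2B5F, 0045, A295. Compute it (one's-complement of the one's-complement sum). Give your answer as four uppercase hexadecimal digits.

B3A6

One's-complement addition (fold any carry out of bit 15 back into bit 0):
  0x7E1F + 0x2B5F = 0x0A97E
  0xA97E + 0x0045 = 0x0A9C3
  0xA9C3 + 0xA295 = 0x14C58 → wrap carry → 0x4C59
One's-complement sum = 0x4C59.
Checksum = ~0x4C59 & 0xFFFF = 0xB3A6.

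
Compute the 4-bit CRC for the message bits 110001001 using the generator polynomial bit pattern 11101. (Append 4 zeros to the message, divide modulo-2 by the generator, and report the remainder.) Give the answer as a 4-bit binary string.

0110

Append 4 zeros: 1100010010000. Divide by 11101 (XOR where the leading bit is 1):
  pos 0: 11000 XOR 11101 = 00101
  pos 2: 10110 XOR 11101 = 01011
  pos 3: 10110 XOR 11101 = 01011
  pos 4: 10111 XOR 11101 = 01010
  pos 5: 10100 XOR 11101 = 01001
  pos 6: 10010 XOR 11101 = 01111
  pos 7: 11110 XOR 11101 = 00011
Remainder (last 4 bits) = 0110. This is the CRC / FCS.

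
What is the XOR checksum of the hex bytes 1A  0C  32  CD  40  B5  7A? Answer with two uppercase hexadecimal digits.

66

XOR the bytes together:
  start with 0x1A
  0x1A ⊕ 0x0C = 0x16
  0x16 ⊕ 0x32 = 0x24
  0x24 ⊕ 0xCD = 0xE9
  0xE9 ⊕ 0x40 = 0xA9
  0xA9 ⊕ 0xB5 = 0x1C
  0x1C ⊕ 0x7A = 0x66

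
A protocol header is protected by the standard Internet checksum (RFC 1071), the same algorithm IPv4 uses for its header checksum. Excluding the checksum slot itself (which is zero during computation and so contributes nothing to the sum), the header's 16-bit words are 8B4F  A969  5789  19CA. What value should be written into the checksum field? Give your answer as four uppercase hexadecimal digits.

59F3

One's-complement addition (fold any carry out of bit 15 back into bit 0):
  0x8B4F + 0xA969 = 0x134B8 → wrap carry → 0x34B9
  0x34B9 + 0x5789 = 0x08C42
  0x8C42 + 0x19CA = 0x0A60C
One's-complement sum = 0xA60C.
Checksum = ~0xA60C & 0xFFFF = 0x59F3.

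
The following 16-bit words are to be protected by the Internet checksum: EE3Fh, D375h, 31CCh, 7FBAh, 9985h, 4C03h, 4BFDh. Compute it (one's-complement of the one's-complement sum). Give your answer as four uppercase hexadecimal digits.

5B3D

One's-complement addition (fold any carry out of bit 15 back into bit 0):
  0xEE3F + 0xD375 = 0x1C1B4 → wrap carry → 0xC1B5
  0xC1B5 + 0x31CC = 0x0F381
  0xF381 + 0x7FBA = 0x1733B → wrap carry → 0x733C
  0x733C + 0x9985 = 0x10CC1 → wrap carry → 0x0CC2
  0x0CC2 + 0x4C03 = 0x058C5
  0x58C5 + 0x4BFD = 0x0A4C2
One's-complement sum = 0xA4C2.
Checksum = ~0xA4C2 & 0xFFFF = 0x5B3D.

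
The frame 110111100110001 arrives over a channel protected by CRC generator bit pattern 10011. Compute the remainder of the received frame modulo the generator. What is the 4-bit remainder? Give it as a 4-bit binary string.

Modulo-2 division of 110111100110001 by 10011:
  pos 0: 11011 XOR 10011 = 01000
  pos 1: 10001 XOR 10011 = 00010
  pos 4: 10100 XOR 10011 = 00111
  pos 6: 11111 XOR 10011 = 01100
  pos 7: 11000 XOR 10011 = 01011
  pos 8: 10110 XOR 10011 = 00101
  pos 10: 10101 XOR 10011 = 00110
Remainder = 0110 (nonzero — an error is detected).

0110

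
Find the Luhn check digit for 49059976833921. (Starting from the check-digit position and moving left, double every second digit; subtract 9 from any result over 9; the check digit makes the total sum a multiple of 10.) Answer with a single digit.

Partial digits right→left: 1 2 9 3 3 8 6 7 9 9 5 0 9 4
Double every second digit counting from the check-digit position (so the 1st, 3rd, 5th, ... of the partial from the right).
  doubled (with −9 where >9): 2 9 6 3 9 1 9 → sum 39
  kept as-is: 2 3 8 7 9 0 4 → sum 33
Total = 39 + 33 = 72.
Check digit = (10 − (72 mod 10)) mod 10 = 8.

8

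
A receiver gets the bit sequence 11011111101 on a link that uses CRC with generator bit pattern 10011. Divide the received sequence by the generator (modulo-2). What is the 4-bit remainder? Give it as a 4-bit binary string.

0010

Modulo-2 division of 11011111101 by 10011:
  pos 0: 11011 XOR 10011 = 01000
  pos 1: 10001 XOR 10011 = 00010
  pos 4: 10111 XOR 10011 = 00100
  pos 6: 10001 XOR 10011 = 00010
Remainder = 0010 (nonzero — an error is detected).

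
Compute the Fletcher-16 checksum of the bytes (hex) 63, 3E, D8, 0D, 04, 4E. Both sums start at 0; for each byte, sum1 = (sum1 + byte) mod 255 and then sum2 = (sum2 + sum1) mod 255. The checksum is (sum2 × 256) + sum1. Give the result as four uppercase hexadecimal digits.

6CD9

Running sums (mod 255):
  after byte 0 (63): sum1=99, sum2=99
  after byte 1 (3E): sum1=161, sum2=5
  after byte 2 (D8): sum1=122, sum2=127
  after byte 3 (0D): sum1=135, sum2=7
  after byte 4 (04): sum1=139, sum2=146
  after byte 5 (4E): sum1=217, sum2=108
Checksum = sum2·256 + sum1 = 108·256 + 217 = 27865 = 0x6CD9.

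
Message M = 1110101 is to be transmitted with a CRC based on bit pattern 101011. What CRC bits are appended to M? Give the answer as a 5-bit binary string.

Append 5 zeros: 111010100000. Divide by 101011 (XOR where the leading bit is 1):
  pos 0: 111010 XOR 101011 = 010001
  pos 1: 100011 XOR 101011 = 001000
  pos 3: 100000 XOR 101011 = 001011
  pos 5: 101100 XOR 101011 = 000111
Remainder (last 5 bits) = 01110. This is the CRC / FCS.

01110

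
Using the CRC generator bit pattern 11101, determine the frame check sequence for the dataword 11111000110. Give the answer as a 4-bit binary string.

0100

Append 4 zeros: 111110001100000. Divide by 11101 (XOR where the leading bit is 1):
  pos 0: 11111 XOR 11101 = 00010
  pos 3: 10000 XOR 11101 = 01101
  pos 4: 11011 XOR 11101 = 00110
  pos 6: 11010 XOR 11101 = 00111
  pos 8: 11100 XOR 11101 = 00001
Remainder (last 4 bits) = 0100. This is the CRC / FCS.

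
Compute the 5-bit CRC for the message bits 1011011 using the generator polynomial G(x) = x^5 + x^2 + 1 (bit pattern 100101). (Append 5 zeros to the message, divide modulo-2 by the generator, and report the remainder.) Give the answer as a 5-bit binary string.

11111

Append 5 zeros: 101101100000. Divide by 100101 (XOR where the leading bit is 1):
  pos 0: 101101 XOR 100101 = 001000
  pos 2: 100010 XOR 100101 = 000111
  pos 5: 111000 XOR 100101 = 011101
  pos 6: 111010 XOR 100101 = 011111
Remainder (last 5 bits) = 11111. This is the CRC / FCS.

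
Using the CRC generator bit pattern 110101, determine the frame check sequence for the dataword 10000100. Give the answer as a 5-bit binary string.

10111

Append 5 zeros: 1000010000000. Divide by 110101 (XOR where the leading bit is 1):
  pos 0: 100001 XOR 110101 = 010100
  pos 1: 101000 XOR 110101 = 011101
  pos 2: 111010 XOR 110101 = 001111
  pos 4: 111100 XOR 110101 = 001001
  pos 6: 100100 XOR 110101 = 010001
  pos 7: 100010 XOR 110101 = 010111
Remainder (last 5 bits) = 10111. This is the CRC / FCS.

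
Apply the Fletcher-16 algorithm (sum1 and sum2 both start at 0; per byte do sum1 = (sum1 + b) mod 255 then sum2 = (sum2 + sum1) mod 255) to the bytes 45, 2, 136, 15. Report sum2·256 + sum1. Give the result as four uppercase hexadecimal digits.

Running sums (mod 255):
  after byte 0 (45): sum1=45, sum2=45
  after byte 1 (2): sum1=47, sum2=92
  after byte 2 (136): sum1=183, sum2=20
  after byte 3 (15): sum1=198, sum2=218
Checksum = sum2·256 + sum1 = 218·256 + 198 = 56006 = 0xDAC6.

DAC6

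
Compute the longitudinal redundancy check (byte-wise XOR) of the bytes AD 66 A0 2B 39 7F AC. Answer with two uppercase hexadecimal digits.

AA

XOR the bytes together:
  start with 0xAD
  0xAD ⊕ 0x66 = 0xCB
  0xCB ⊕ 0xA0 = 0x6B
  0x6B ⊕ 0x2B = 0x40
  0x40 ⊕ 0x39 = 0x79
  0x79 ⊕ 0x7F = 0x06
  0x06 ⊕ 0xAC = 0xAA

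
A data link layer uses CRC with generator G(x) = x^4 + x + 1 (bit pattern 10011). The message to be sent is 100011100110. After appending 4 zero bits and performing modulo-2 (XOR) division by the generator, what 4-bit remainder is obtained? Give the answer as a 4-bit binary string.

1000

Append 4 zeros: 1000111001100000. Divide by 10011 (XOR where the leading bit is 1):
  pos 0: 10001 XOR 10011 = 00010
  pos 3: 10110 XOR 10011 = 00101
  pos 5: 10101 XOR 10011 = 00110
  pos 7: 11010 XOR 10011 = 01001
  pos 8: 10010 XOR 10011 = 00001
Remainder (last 4 bits) = 1000. This is the CRC / FCS.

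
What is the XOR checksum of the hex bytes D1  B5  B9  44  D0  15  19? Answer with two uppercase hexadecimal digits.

45

XOR the bytes together:
  start with 0xD1
  0xD1 ⊕ 0xB5 = 0x64
  0x64 ⊕ 0xB9 = 0xDD
  0xDD ⊕ 0x44 = 0x99
  0x99 ⊕ 0xD0 = 0x49
  0x49 ⊕ 0x15 = 0x5C
  0x5C ⊕ 0x19 = 0x45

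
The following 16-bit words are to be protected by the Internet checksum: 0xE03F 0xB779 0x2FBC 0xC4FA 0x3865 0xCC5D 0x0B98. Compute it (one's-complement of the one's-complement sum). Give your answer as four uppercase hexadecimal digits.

One's-complement addition (fold any carry out of bit 15 back into bit 0):
  0xE03F + 0xB779 = 0x197B8 → wrap carry → 0x97B9
  0x97B9 + 0x2FBC = 0x0C775
  0xC775 + 0xC4FA = 0x18C6F → wrap carry → 0x8C70
  0x8C70 + 0x3865 = 0x0C4D5
  0xC4D5 + 0xCC5D = 0x19132 → wrap carry → 0x9133
  0x9133 + 0x0B98 = 0x09CCB
One's-complement sum = 0x9CCB.
Checksum = ~0x9CCB & 0xFFFF = 0x6334.

6334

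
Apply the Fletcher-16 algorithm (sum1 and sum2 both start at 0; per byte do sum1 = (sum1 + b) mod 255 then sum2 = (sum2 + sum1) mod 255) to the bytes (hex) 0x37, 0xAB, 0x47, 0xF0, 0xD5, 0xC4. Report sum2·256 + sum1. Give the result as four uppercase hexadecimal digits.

Running sums (mod 255):
  after byte 0 (0x37): sum1=55, sum2=55
  after byte 1 (0xAB): sum1=226, sum2=26
  after byte 2 (0x47): sum1=42, sum2=68
  after byte 3 (0xF0): sum1=27, sum2=95
  after byte 4 (0xD5): sum1=240, sum2=80
  after byte 5 (0xC4): sum1=181, sum2=6
Checksum = sum2·256 + sum1 = 6·256 + 181 = 1717 = 0x06B5.

06B5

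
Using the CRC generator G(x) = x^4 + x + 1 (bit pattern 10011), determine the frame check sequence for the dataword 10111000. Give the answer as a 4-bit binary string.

1010

Append 4 zeros: 101110000000. Divide by 10011 (XOR where the leading bit is 1):
  pos 0: 10111 XOR 10011 = 00100
  pos 2: 10000 XOR 10011 = 00011
  pos 5: 11000 XOR 10011 = 01011
  pos 6: 10110 XOR 10011 = 00101
Remainder (last 4 bits) = 1010. This is the CRC / FCS.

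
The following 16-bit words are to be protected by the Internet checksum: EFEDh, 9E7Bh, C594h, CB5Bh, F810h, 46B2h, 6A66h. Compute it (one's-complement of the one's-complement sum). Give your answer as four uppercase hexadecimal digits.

One's-complement addition (fold any carry out of bit 15 back into bit 0):
  0xEFED + 0x9E7B = 0x18E68 → wrap carry → 0x8E69
  0x8E69 + 0xC594 = 0x153FD → wrap carry → 0x53FE
  0x53FE + 0xCB5B = 0x11F59 → wrap carry → 0x1F5A
  0x1F5A + 0xF810 = 0x1176A → wrap carry → 0x176B
  0x176B + 0x46B2 = 0x05E1D
  0x5E1D + 0x6A66 = 0x0C883
One's-complement sum = 0xC883.
Checksum = ~0xC883 & 0xFFFF = 0x377C.

377C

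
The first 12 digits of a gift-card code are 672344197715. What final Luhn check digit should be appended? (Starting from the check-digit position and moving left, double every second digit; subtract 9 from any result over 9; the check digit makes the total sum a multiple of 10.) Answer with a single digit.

Partial digits right→left: 5 1 7 7 9 1 4 4 3 2 7 6
Double every second digit counting from the check-digit position (so the 1st, 3rd, 5th, ... of the partial from the right).
  doubled (with −9 where >9): 1 5 9 8 6 5 → sum 34
  kept as-is: 1 7 1 4 2 6 → sum 21
Total = 34 + 21 = 55.
Check digit = (10 − (55 mod 10)) mod 10 = 5.

5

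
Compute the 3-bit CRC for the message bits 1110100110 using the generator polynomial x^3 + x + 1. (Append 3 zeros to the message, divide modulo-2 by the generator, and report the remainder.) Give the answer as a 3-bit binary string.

Append 3 zeros: 1110100110000. Divide by 1011 (XOR where the leading bit is 1):
  pos 0: 1110 XOR 1011 = 0101
  pos 1: 1011 XOR 1011 = 0000
  pos 7: 1100 XOR 1011 = 0111
  pos 8: 1110 XOR 1011 = 0101
  pos 9: 1010 XOR 1011 = 0001
Remainder (last 3 bits) = 001. This is the CRC / FCS.

001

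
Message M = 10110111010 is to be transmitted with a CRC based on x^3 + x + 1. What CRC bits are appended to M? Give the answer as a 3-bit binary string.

Append 3 zeros: 10110111010000. Divide by 1011 (XOR where the leading bit is 1):
  pos 0: 1011 XOR 1011 = 0000
  pos 5: 1110 XOR 1011 = 0101
  pos 6: 1011 XOR 1011 = 0000
Remainder (last 3 bits) = 000. This is the CRC / FCS.

000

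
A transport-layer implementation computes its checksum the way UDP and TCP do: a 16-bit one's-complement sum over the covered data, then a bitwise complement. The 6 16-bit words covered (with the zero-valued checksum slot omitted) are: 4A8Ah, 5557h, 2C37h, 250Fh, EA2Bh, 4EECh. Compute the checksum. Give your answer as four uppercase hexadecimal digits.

One's-complement addition (fold any carry out of bit 15 back into bit 0):
  0x4A8A + 0x5557 = 0x09FE1
  0x9FE1 + 0x2C37 = 0x0CC18
  0xCC18 + 0x250F = 0x0F127
  0xF127 + 0xEA2B = 0x1DB52 → wrap carry → 0xDB53
  0xDB53 + 0x4EEC = 0x12A3F → wrap carry → 0x2A40
One's-complement sum = 0x2A40.
Checksum = ~0x2A40 & 0xFFFF = 0xD5BF.

D5BF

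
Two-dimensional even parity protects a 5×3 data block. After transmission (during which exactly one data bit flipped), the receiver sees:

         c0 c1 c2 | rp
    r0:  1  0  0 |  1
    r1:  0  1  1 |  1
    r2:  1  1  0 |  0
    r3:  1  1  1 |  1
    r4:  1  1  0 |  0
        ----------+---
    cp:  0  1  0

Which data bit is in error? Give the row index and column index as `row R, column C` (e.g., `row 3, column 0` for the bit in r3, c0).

row 1, column 1

Recompute each row's even parity and compare to rp:
  r0: data parity 1, sent rp 1 → ok
  r1: data parity 0, sent rp 1 → mismatch
  r2: data parity 0, sent rp 0 → ok
  r3: data parity 1, sent rp 1 → ok
  r4: data parity 0, sent rp 0 → ok
Recompute each column's even parity and compare to cp:
  c0: data parity 0, sent cp 0 → ok
  c1: data parity 0, sent cp 1 → mismatch
  c2: data parity 0, sent cp 0 → ok
Exactly one row (r1) and one column (c1) fail → the flipped bit is at their intersection.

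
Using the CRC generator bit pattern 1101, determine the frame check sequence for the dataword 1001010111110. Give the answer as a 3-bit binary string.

Append 3 zeros: 1001010111110000. Divide by 1101 (XOR where the leading bit is 1):
  pos 0: 1001 XOR 1101 = 0100
  pos 1: 1000 XOR 1101 = 0101
  pos 2: 1011 XOR 1101 = 0110
  pos 3: 1100 XOR 1101 = 0001
  pos 6: 1111 XOR 1101 = 0010
  pos 8: 1011 XOR 1101 = 0110
  pos 9: 1100 XOR 1101 = 0001
  pos 12: 1000 XOR 1101 = 0101
Remainder (last 3 bits) = 101. This is the CRC / FCS.

101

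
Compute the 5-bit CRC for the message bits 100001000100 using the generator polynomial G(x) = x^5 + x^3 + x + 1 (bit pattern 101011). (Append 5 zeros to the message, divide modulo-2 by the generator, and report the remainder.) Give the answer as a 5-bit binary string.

Append 5 zeros: 10000100010000000. Divide by 101011 (XOR where the leading bit is 1):
  pos 0: 100001 XOR 101011 = 001010
  pos 2: 101000 XOR 101011 = 000011
  pos 6: 110100 XOR 101011 = 011111
  pos 7: 111110 XOR 101011 = 010101
  pos 8: 101010 XOR 101011 = 000001
Remainder (last 5 bits) = 01000. This is the CRC / FCS.

01000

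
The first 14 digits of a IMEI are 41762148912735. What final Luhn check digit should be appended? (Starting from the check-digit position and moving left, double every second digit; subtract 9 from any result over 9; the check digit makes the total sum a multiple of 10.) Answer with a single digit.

Partial digits right→left: 5 3 7 2 1 9 8 4 1 2 6 7 1 4
Double every second digit counting from the check-digit position (so the 1st, 3rd, 5th, ... of the partial from the right).
  doubled (with −9 where >9): 1 5 2 7 2 3 2 → sum 22
  kept as-is: 3 2 9 4 2 7 4 → sum 31
Total = 22 + 31 = 53.
Check digit = (10 − (53 mod 10)) mod 10 = 7.

7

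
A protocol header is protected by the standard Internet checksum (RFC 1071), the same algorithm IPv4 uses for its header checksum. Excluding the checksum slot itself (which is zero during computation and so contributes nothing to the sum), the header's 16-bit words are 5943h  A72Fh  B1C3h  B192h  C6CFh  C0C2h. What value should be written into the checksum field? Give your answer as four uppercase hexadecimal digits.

One's-complement addition (fold any carry out of bit 15 back into bit 0):
  0x5943 + 0xA72F = 0x10072 → wrap carry → 0x0073
  0x0073 + 0xB1C3 = 0x0B236
  0xB236 + 0xB192 = 0x163C8 → wrap carry → 0x63C9
  0x63C9 + 0xC6CF = 0x12A98 → wrap carry → 0x2A99
  0x2A99 + 0xC0C2 = 0x0EB5B
One's-complement sum = 0xEB5B.
Checksum = ~0xEB5B & 0xFFFF = 0x14A4.

14A4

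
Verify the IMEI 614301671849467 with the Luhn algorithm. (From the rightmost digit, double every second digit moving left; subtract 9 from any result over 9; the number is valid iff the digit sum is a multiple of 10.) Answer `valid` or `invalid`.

invalid

From the right, keep odd positions and double even positions (subtract 9 from any doubled value over 9):
  doubled (positions 2,4,...): 3 9 7 5 2 6 2 → sum 34
  kept (positions 1,3,...): 7 4 4 1 6 0 4 6 → sum 32
Total = 66.
66 mod 10 = 6, so the number is invalid.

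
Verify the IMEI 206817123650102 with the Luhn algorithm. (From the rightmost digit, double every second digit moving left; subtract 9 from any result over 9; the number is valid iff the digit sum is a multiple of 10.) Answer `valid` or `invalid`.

From the right, keep odd positions and double even positions (subtract 9 from any doubled value over 9):
  doubled (positions 2,4,...): 0 0 3 4 5 7 0 → sum 19
  kept (positions 1,3,...): 2 1 5 3 1 1 6 2 → sum 21
Total = 40.
40 mod 10 = 0, so the number is valid.

valid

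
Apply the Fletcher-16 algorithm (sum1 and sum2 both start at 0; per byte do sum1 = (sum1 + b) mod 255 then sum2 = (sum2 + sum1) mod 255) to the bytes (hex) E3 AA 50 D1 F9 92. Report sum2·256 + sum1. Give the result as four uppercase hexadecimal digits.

E93D

Running sums (mod 255):
  after byte 0 (E3): sum1=227, sum2=227
  after byte 1 (AA): sum1=142, sum2=114
  after byte 2 (50): sum1=222, sum2=81
  after byte 3 (D1): sum1=176, sum2=2
  after byte 4 (F9): sum1=170, sum2=172
  after byte 5 (92): sum1=61, sum2=233
Checksum = sum2·256 + sum1 = 233·256 + 61 = 59709 = 0xE93D.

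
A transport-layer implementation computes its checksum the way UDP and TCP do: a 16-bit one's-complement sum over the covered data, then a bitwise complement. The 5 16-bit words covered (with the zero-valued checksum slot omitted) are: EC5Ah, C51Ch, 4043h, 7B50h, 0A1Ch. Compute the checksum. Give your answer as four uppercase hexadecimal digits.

88D8

One's-complement addition (fold any carry out of bit 15 back into bit 0):
  0xEC5A + 0xC51C = 0x1B176 → wrap carry → 0xB177
  0xB177 + 0x4043 = 0x0F1BA
  0xF1BA + 0x7B50 = 0x16D0A → wrap carry → 0x6D0B
  0x6D0B + 0x0A1C = 0x07727
One's-complement sum = 0x7727.
Checksum = ~0x7727 & 0xFFFF = 0x88D8.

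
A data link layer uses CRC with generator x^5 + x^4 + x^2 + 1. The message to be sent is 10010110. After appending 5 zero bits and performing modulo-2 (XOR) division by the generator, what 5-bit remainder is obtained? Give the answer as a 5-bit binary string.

10001

Append 5 zeros: 1001011000000. Divide by 110101 (XOR where the leading bit is 1):
  pos 0: 100101 XOR 110101 = 010000
  pos 1: 100001 XOR 110101 = 010100
  pos 2: 101000 XOR 110101 = 011101
  pos 3: 111010 XOR 110101 = 001111
  pos 5: 111100 XOR 110101 = 001001
  pos 7: 100100 XOR 110101 = 010001
Remainder (last 5 bits) = 10001. This is the CRC / FCS.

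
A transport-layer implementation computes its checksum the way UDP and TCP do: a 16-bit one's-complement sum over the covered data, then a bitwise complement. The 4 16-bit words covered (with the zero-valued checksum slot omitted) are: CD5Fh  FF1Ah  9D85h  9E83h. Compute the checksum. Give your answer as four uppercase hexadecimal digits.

F77B

One's-complement addition (fold any carry out of bit 15 back into bit 0):
  0xCD5F + 0xFF1A = 0x1CC79 → wrap carry → 0xCC7A
  0xCC7A + 0x9D85 = 0x169FF → wrap carry → 0x6A00
  0x6A00 + 0x9E83 = 0x10883 → wrap carry → 0x0884
One's-complement sum = 0x0884.
Checksum = ~0x0884 & 0xFFFF = 0xF77B.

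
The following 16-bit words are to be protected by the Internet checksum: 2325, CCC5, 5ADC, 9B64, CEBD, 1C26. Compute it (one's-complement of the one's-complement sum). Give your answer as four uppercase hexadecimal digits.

One's-complement addition (fold any carry out of bit 15 back into bit 0):
  0x2325 + 0xCCC5 = 0x0EFEA
  0xEFEA + 0x5ADC = 0x14AC6 → wrap carry → 0x4AC7
  0x4AC7 + 0x9B64 = 0x0E62B
  0xE62B + 0xCEBD = 0x1B4E8 → wrap carry → 0xB4E9
  0xB4E9 + 0x1C26 = 0x0D10F
One's-complement sum = 0xD10F.
Checksum = ~0xD10F & 0xFFFF = 0x2EF0.

2EF0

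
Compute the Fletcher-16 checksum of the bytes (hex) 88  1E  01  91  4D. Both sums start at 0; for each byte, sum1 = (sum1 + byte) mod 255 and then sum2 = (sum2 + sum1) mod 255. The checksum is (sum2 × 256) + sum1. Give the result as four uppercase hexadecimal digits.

Running sums (mod 255):
  after byte 0 (88): sum1=136, sum2=136
  after byte 1 (1E): sum1=166, sum2=47
  after byte 2 (01): sum1=167, sum2=214
  after byte 3 (91): sum1=57, sum2=16
  after byte 4 (4D): sum1=134, sum2=150
Checksum = sum2·256 + sum1 = 150·256 + 134 = 38534 = 0x9686.

9686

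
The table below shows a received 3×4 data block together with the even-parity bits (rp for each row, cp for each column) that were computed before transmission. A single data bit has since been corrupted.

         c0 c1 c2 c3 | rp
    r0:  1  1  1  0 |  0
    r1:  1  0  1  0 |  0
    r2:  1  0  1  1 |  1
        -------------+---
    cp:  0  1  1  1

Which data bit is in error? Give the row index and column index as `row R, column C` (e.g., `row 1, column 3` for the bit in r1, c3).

Recompute each row's even parity and compare to rp:
  r0: data parity 1, sent rp 0 → mismatch
  r1: data parity 0, sent rp 0 → ok
  r2: data parity 1, sent rp 1 → ok
Recompute each column's even parity and compare to cp:
  c0: data parity 1, sent cp 0 → mismatch
  c1: data parity 1, sent cp 1 → ok
  c2: data parity 1, sent cp 1 → ok
  c3: data parity 1, sent cp 1 → ok
Exactly one row (r0) and one column (c0) fail → the flipped bit is at their intersection.

row 0, column 0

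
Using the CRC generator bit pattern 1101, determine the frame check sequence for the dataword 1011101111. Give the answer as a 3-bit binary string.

111

Append 3 zeros: 1011101111000. Divide by 1101 (XOR where the leading bit is 1):
  pos 0: 1011 XOR 1101 = 0110
  pos 1: 1101 XOR 1101 = 0000
  pos 6: 1111 XOR 1101 = 0010
  pos 8: 1000 XOR 1101 = 0101
  pos 9: 1010 XOR 1101 = 0111
Remainder (last 3 bits) = 111. This is the CRC / FCS.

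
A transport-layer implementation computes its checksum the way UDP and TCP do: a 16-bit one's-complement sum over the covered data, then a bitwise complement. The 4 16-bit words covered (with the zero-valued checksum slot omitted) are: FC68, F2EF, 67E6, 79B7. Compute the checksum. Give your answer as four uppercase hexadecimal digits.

2F09

One's-complement addition (fold any carry out of bit 15 back into bit 0):
  0xFC68 + 0xF2EF = 0x1EF57 → wrap carry → 0xEF58
  0xEF58 + 0x67E6 = 0x1573E → wrap carry → 0x573F
  0x573F + 0x79B7 = 0x0D0F6
One's-complement sum = 0xD0F6.
Checksum = ~0xD0F6 & 0xFFFF = 0x2F09.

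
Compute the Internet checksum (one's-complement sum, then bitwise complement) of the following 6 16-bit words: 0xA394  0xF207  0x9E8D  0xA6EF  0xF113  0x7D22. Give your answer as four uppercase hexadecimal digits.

B6AF

One's-complement addition (fold any carry out of bit 15 back into bit 0):
  0xA394 + 0xF207 = 0x1959B → wrap carry → 0x959C
  0x959C + 0x9E8D = 0x13429 → wrap carry → 0x342A
  0x342A + 0xA6EF = 0x0DB19
  0xDB19 + 0xF113 = 0x1CC2C → wrap carry → 0xCC2D
  0xCC2D + 0x7D22 = 0x1494F → wrap carry → 0x4950
One's-complement sum = 0x4950.
Checksum = ~0x4950 & 0xFFFF = 0xB6AF.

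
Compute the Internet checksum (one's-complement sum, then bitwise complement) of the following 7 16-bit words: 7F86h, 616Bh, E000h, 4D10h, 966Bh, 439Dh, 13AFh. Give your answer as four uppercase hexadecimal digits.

One's-complement addition (fold any carry out of bit 15 back into bit 0):
  0x7F86 + 0x616B = 0x0E0F1
  0xE0F1 + 0xE000 = 0x1C0F1 → wrap carry → 0xC0F2
  0xC0F2 + 0x4D10 = 0x10E02 → wrap carry → 0x0E03
  0x0E03 + 0x966B = 0x0A46E
  0xA46E + 0x439D = 0x0E80B
  0xE80B + 0x13AF = 0x0FBBA
One's-complement sum = 0xFBBA.
Checksum = ~0xFBBA & 0xFFFF = 0x0445.

0445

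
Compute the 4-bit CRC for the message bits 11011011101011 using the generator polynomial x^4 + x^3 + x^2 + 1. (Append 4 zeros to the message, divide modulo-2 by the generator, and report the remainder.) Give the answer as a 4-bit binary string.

1001

Append 4 zeros: 110110111010110000. Divide by 11101 (XOR where the leading bit is 1):
  pos 0: 11011 XOR 11101 = 00110
  pos 2: 11001 XOR 11101 = 00100
  pos 4: 10011 XOR 11101 = 01110
  pos 5: 11100 XOR 11101 = 00001
  pos 9: 11011 XOR 11101 = 00110
  pos 11: 11000 XOR 11101 = 00101
  pos 13: 10100 XOR 11101 = 01001
Remainder (last 4 bits) = 1001. This is the CRC / FCS.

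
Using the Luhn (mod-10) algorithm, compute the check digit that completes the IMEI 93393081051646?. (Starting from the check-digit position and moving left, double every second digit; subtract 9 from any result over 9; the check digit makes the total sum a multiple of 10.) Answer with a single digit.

8

Partial digits right→left: 6 4 6 1 5 0 1 8 0 3 9 3 3 9
Double every second digit counting from the check-digit position (so the 1st, 3rd, 5th, ... of the partial from the right).
  doubled (with −9 where >9): 3 3 1 2 0 9 6 → sum 24
  kept as-is: 4 1 0 8 3 3 9 → sum 28
Total = 24 + 28 = 52.
Check digit = (10 − (52 mod 10)) mod 10 = 8.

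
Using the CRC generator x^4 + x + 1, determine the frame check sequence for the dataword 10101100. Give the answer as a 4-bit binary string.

0011

Append 4 zeros: 101011000000. Divide by 10011 (XOR where the leading bit is 1):
  pos 0: 10101 XOR 10011 = 00110
  pos 2: 11010 XOR 10011 = 01001
  pos 3: 10010 XOR 10011 = 00001
  pos 7: 10000 XOR 10011 = 00011
Remainder (last 4 bits) = 0011. This is the CRC / FCS.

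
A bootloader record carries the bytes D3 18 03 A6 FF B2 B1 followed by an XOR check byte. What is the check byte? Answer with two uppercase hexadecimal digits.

XOR the bytes together:
  start with 0xD3
  0xD3 ⊕ 0x18 = 0xCB
  0xCB ⊕ 0x03 = 0xC8
  0xC8 ⊕ 0xA6 = 0x6E
  0x6E ⊕ 0xFF = 0x91
  0x91 ⊕ 0xB2 = 0x23
  0x23 ⊕ 0xB1 = 0x92

92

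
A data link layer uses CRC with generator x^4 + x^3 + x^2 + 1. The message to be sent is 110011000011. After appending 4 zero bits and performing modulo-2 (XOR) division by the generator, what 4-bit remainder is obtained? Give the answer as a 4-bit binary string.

1100

Append 4 zeros: 1100110000110000. Divide by 11101 (XOR where the leading bit is 1):
  pos 0: 11001 XOR 11101 = 00100
  pos 2: 10010 XOR 11101 = 01111
  pos 3: 11110 XOR 11101 = 00011
  pos 6: 11001 XOR 11101 = 00100
  pos 8: 10010 XOR 11101 = 01111
  pos 9: 11110 XOR 11101 = 00011
Remainder (last 4 bits) = 1100. This is the CRC / FCS.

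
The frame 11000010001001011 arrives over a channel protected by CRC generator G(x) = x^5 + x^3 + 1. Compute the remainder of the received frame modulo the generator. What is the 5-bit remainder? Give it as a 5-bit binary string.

Modulo-2 division of 11000010001001011 by 101001:
  pos 0: 110000 XOR 101001 = 011001
  pos 1: 110011 XOR 101001 = 011010
  pos 2: 110100 XOR 101001 = 011101
  pos 3: 111010 XOR 101001 = 010011
  pos 4: 100110 XOR 101001 = 001111
  pos 6: 111110 XOR 101001 = 010111
  pos 7: 101110 XOR 101001 = 000111
  pos 10: 111101 XOR 101001 = 010100
  pos 11: 101001 XOR 101001 = 000000
Remainder = 00000 (zero — the frame passes the CRC check).

00000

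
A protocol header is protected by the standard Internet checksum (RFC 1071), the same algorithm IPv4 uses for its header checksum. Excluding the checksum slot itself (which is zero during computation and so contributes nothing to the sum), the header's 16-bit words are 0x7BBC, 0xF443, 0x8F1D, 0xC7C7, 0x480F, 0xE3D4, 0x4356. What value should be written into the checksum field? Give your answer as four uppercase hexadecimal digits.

C9DF

One's-complement addition (fold any carry out of bit 15 back into bit 0):
  0x7BBC + 0xF443 = 0x16FFF → wrap carry → 0x7000
  0x7000 + 0x8F1D = 0x0FF1D
  0xFF1D + 0xC7C7 = 0x1C6E4 → wrap carry → 0xC6E5
  0xC6E5 + 0x480F = 0x10EF4 → wrap carry → 0x0EF5
  0x0EF5 + 0xE3D4 = 0x0F2C9
  0xF2C9 + 0x4356 = 0x1361F → wrap carry → 0x3620
One's-complement sum = 0x3620.
Checksum = ~0x3620 & 0xFFFF = 0xC9DF.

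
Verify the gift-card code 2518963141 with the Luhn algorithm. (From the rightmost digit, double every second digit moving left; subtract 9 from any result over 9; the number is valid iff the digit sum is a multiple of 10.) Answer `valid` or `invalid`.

valid

From the right, keep odd positions and double even positions (subtract 9 from any doubled value over 9):
  doubled (positions 2,4,...): 8 6 9 2 4 → sum 29
  kept (positions 1,3,...): 1 1 6 8 5 → sum 21
Total = 50.
50 mod 10 = 0, so the number is valid.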